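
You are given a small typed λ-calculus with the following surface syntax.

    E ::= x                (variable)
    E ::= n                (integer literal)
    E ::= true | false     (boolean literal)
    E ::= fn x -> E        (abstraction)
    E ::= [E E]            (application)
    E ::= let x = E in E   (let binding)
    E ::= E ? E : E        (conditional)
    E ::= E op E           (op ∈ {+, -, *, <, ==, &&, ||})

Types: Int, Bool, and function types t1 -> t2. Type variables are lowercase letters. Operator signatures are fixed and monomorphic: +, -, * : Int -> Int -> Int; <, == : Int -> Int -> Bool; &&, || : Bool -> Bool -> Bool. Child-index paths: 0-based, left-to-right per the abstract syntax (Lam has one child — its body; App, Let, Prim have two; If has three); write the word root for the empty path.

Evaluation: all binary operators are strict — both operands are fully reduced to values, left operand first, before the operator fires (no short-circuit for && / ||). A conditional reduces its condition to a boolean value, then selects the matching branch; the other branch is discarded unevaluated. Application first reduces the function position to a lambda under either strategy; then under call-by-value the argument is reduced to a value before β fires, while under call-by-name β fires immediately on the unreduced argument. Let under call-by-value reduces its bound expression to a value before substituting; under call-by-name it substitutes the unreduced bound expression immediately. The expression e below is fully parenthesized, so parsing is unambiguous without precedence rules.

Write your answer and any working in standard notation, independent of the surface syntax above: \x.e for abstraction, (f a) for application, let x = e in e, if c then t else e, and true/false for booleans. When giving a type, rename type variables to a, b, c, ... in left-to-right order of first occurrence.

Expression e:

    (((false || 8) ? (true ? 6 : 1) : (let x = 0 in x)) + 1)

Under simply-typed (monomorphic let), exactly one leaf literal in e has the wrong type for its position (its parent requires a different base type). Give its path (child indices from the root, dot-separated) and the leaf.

Working:
  unify Bool ~ Bool
  unify Int ~ Bool
  FAIL: mismatch Int ~ Bool

Answer: 0.0.1 : 8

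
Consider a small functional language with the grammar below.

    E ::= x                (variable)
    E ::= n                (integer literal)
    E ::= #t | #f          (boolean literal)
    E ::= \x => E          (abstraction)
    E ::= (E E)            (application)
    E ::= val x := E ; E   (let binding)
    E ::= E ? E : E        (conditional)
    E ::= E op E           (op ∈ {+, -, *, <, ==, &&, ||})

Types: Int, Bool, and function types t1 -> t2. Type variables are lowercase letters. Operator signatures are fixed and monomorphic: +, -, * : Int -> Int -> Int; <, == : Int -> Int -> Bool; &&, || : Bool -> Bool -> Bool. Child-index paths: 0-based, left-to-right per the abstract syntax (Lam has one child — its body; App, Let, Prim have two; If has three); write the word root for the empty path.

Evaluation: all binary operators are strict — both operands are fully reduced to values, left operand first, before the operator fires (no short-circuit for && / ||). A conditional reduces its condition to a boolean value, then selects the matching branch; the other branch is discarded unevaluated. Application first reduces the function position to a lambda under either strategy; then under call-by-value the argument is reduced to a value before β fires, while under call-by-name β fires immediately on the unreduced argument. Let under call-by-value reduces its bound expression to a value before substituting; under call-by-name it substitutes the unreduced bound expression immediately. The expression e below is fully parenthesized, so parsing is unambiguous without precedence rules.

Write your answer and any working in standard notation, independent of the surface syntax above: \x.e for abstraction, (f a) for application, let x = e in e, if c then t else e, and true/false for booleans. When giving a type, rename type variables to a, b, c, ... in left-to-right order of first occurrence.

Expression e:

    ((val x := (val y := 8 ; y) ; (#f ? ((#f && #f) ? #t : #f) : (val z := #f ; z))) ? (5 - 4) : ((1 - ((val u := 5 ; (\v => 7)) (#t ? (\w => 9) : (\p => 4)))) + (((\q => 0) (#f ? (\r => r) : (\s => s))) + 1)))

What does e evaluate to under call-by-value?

Answer: -5

Trace:
step 0: (if (let x = (let y = 8 in y) in (if false then (if (false && false) then true else false) else (let z = false in z))) then (5 - 4) else ((1 - ((let u = 5 in (\v.7)) (if true then (\w.9) else (\p.4)))) + (((\q.0) (if false then (\r.r) else (\s.s))) + 1)))
step 1: [let@0.0] (if (let x = 8 in (if false then (if (false && false) then true else false) else (let z = false in z))) then (5 - 4) else ((1 - ((let u = 5 in (\v.7)) (if true then (\w.9) else (\p.4)))) + (((\q.0) (if false then (\r.r) else (\s.s))) + 1)))
step 2: [let@0] (if (if false then (if (false && false) then true else false) else (let z = false in z)) then (5 - 4) else ((1 - ((let u = 5 in (\v.7)) (if true then (\w.9) else (\p.4)))) + (((\q.0) (if false then (\r.r) else (\s.s))) + 1)))
step 3: [if@0] (if (let z = false in z) then (5 - 4) else ((1 - ((let u = 5 in (\v.7)) (if true then (\w.9) else (\p.4)))) + (((\q.0) (if false then (\r.r) else (\s.s))) + 1)))
step 4: [let@0] (if false then (5 - 4) else ((1 - ((let u = 5 in (\v.7)) (if true then (\w.9) else (\p.4)))) + (((\q.0) (if false then (\r.r) else (\s.s))) + 1)))
step 5: [if@root] ((1 - ((let u = 5 in (\v.7)) (if true then (\w.9) else (\p.4)))) + (((\q.0) (if false then (\r.r) else (\s.s))) + 1))
step 6: [let@0.1.0] ((1 - ((\v.7) (if true then (\w.9) else (\p.4)))) + (((\q.0) (if false then (\r.r) else (\s.s))) + 1))
step 7: [if@0.1.1] ((1 - ((\v.7) (\w.9))) + (((\q.0) (if false then (\r.r) else (\s.s))) + 1))
step 8: [beta@0.1] ((1 - 7) + (((\q.0) (if false then (\r.r) else (\s.s))) + 1))
step 9: [delta@0] (-6 + (((\q.0) (if false then (\r.r) else (\s.s))) + 1))
step 10: [if@1.0.1] (-6 + (((\q.0) (\s.s)) + 1))
step 11: [beta@1.0] (-6 + (0 + 1))
step 12: [delta@1] (-6 + 1)
step 13: [delta@root] -5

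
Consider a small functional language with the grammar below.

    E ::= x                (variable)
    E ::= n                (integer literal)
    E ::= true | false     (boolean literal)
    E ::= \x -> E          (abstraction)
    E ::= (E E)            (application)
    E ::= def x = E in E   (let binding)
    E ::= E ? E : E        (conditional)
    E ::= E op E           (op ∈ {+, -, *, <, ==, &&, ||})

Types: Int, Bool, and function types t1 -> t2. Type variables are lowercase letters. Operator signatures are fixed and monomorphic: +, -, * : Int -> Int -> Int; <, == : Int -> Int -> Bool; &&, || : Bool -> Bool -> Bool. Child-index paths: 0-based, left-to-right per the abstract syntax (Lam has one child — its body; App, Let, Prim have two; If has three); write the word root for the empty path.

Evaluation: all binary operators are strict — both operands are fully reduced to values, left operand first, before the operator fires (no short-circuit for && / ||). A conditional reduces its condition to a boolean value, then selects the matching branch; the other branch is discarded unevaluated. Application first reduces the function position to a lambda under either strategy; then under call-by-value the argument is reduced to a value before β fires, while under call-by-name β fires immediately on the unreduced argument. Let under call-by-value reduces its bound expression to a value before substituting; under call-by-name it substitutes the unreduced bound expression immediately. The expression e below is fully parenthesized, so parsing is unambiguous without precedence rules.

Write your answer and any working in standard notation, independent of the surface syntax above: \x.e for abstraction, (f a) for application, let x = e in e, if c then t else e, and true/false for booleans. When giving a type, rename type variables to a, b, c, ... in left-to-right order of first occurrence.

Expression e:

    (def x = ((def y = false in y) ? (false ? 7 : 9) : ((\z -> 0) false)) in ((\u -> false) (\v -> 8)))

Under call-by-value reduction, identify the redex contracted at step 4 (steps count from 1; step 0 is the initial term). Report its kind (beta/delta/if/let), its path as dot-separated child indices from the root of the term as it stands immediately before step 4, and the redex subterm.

Answer: let at root : (let x = 0 in ((\u.false) (\v.8)))

Working:
step 0: (let x = (if (let y = false in y) then (if false then 7 else 9) else ((\z.0) false)) in ((\u.false) (\v.8)))
step 1: [let@0.0] (let x = (if false then (if false then 7 else 9) else ((\z.0) false)) in ((\u.false) (\v.8)))
step 2: [if@0] (let x = ((\z.0) false) in ((\u.false) (\v.8)))
step 3: [beta@0] (let x = 0 in ((\u.false) (\v.8)))
step 4: [let@root] ((\u.false) (\v.8))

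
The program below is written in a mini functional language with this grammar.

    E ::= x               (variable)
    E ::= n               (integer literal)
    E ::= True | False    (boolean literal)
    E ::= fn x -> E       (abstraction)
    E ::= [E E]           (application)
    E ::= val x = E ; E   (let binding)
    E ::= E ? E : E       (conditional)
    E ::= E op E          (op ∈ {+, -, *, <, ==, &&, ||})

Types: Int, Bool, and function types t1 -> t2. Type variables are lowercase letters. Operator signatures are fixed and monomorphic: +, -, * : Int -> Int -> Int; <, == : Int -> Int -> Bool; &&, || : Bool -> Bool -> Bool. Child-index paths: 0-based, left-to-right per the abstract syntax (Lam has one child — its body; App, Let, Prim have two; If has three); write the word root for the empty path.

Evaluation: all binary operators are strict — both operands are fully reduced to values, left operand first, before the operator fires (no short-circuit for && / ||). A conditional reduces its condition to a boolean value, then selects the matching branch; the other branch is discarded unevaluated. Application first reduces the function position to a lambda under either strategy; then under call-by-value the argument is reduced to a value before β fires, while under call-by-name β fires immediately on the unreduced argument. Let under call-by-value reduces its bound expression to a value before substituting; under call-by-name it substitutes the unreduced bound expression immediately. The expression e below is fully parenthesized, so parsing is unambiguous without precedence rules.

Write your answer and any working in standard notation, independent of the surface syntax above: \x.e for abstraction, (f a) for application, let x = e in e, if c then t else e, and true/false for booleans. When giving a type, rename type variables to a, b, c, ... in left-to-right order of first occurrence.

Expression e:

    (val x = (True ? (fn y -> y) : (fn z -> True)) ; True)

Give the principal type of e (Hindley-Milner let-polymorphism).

Answer: Bool

Derivation:
  unify Bool ~ Bool
y : a
\y._ : a -> a
\z._ : b -> Bool
  unify a -> a ~ b -> Bool
  unify a ~ b
  unify b ~ Bool
let x : Bool -> Bool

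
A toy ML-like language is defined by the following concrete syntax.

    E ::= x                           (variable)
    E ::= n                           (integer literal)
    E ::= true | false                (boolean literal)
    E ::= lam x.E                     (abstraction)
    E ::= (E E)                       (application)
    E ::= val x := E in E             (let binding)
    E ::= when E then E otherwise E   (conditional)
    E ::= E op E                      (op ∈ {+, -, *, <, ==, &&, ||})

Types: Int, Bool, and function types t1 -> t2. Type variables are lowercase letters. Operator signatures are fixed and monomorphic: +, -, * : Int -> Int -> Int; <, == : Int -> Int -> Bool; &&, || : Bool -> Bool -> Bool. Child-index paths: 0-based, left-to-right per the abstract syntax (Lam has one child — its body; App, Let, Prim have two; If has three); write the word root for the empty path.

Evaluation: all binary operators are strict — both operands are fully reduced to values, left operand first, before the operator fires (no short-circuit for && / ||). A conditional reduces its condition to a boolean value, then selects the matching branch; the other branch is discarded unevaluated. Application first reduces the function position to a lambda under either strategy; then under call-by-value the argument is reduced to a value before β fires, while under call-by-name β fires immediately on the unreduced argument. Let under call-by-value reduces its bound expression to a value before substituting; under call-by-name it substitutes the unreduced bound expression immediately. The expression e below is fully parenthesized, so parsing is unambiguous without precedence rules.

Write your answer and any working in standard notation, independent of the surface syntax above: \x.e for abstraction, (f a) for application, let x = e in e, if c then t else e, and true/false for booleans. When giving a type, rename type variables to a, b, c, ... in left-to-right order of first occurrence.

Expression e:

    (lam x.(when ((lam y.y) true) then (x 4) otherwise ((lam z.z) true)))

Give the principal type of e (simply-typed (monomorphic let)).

Answer: (Int -> Bool) -> Bool

Working:
y : b
\y._ : b -> b
  unify b -> b ~ Bool -> c
  unify b ~ Bool
  unify Bool ~ c
_ _ : Bool
  unify Bool ~ Bool
x : a
  unify a ~ Int -> d
_ _ : d
z : e
\z._ : e -> e
  unify e -> e ~ Bool -> f
  unify e ~ Bool
  unify Bool ~ f
_ _ : Bool
  unify d ~ Bool
\x._ : (Int -> Bool) -> Bool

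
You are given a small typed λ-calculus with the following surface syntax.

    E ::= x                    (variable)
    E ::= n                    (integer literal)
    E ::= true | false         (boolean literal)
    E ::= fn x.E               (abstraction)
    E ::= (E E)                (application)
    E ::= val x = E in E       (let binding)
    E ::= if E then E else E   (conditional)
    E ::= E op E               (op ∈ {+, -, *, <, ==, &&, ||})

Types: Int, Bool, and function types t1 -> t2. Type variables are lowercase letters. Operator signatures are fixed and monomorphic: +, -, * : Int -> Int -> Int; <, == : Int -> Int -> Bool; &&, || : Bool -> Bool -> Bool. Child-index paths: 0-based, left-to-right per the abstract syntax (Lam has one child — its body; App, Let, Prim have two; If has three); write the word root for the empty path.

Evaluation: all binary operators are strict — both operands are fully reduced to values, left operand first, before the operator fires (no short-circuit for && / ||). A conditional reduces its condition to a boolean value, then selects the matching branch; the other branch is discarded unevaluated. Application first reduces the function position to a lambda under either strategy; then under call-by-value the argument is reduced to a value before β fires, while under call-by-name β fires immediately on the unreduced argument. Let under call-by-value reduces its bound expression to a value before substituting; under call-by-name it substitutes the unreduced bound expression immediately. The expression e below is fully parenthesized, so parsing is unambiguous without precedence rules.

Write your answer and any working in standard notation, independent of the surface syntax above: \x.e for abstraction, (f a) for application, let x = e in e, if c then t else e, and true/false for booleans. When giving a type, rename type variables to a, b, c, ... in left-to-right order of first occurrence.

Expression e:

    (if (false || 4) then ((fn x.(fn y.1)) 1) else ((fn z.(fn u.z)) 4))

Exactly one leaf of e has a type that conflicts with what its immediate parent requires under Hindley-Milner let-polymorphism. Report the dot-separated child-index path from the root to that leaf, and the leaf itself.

Working:
  unify Bool ~ Bool
  unify Int ~ Bool
  FAIL: mismatch Int ~ Bool

Answer: 0.1 : 4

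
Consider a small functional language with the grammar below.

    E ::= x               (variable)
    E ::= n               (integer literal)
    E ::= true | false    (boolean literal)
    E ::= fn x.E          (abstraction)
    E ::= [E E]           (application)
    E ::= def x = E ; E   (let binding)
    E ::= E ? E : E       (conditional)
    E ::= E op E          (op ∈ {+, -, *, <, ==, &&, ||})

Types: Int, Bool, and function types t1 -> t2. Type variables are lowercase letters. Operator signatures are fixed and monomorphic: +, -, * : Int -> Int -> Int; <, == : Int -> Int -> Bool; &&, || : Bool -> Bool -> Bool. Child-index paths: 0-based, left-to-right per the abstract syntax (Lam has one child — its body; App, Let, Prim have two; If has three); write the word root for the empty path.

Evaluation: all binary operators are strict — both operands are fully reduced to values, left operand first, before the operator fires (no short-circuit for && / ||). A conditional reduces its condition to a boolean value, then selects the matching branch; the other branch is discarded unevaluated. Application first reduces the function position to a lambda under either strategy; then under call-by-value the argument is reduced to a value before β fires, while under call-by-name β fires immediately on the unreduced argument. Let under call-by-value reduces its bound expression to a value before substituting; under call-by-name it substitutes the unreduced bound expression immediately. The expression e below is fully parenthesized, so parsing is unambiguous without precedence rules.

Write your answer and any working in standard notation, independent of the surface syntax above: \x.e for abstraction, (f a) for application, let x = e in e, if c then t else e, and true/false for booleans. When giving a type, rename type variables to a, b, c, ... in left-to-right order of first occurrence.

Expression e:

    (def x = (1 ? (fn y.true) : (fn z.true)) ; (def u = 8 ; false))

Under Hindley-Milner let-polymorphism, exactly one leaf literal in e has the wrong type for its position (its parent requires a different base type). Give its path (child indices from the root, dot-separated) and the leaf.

Trace:
  unify Int ~ Bool
  FAIL: mismatch Int ~ Bool

Answer: 0.0 : 1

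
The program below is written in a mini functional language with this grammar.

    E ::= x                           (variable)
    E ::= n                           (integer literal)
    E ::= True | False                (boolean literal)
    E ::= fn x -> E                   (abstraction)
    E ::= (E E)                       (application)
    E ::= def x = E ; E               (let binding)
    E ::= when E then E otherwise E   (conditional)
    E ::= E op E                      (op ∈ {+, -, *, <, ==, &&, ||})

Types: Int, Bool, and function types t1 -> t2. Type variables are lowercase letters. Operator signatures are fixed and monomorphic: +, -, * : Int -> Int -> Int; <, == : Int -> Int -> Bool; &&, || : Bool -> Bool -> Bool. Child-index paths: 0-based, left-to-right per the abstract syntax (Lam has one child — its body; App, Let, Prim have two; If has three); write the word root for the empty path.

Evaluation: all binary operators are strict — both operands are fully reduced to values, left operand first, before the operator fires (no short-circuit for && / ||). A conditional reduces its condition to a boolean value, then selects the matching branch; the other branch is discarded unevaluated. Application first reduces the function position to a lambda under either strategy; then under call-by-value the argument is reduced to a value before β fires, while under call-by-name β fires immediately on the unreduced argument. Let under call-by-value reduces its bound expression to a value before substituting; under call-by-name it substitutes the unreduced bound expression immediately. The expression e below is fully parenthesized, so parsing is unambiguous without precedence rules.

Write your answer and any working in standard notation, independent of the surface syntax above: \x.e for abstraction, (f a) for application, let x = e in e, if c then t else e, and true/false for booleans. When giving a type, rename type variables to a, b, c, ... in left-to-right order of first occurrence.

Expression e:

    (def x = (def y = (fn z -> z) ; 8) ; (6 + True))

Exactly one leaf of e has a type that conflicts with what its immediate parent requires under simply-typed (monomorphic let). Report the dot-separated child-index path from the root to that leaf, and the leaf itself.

Answer: 1.1 : true

Derivation:
z : a
\z._ : a -> a
let y : a -> a
let x : Int
  unify Int ~ Int
  unify Bool ~ Int
  FAIL: mismatch Bool ~ Int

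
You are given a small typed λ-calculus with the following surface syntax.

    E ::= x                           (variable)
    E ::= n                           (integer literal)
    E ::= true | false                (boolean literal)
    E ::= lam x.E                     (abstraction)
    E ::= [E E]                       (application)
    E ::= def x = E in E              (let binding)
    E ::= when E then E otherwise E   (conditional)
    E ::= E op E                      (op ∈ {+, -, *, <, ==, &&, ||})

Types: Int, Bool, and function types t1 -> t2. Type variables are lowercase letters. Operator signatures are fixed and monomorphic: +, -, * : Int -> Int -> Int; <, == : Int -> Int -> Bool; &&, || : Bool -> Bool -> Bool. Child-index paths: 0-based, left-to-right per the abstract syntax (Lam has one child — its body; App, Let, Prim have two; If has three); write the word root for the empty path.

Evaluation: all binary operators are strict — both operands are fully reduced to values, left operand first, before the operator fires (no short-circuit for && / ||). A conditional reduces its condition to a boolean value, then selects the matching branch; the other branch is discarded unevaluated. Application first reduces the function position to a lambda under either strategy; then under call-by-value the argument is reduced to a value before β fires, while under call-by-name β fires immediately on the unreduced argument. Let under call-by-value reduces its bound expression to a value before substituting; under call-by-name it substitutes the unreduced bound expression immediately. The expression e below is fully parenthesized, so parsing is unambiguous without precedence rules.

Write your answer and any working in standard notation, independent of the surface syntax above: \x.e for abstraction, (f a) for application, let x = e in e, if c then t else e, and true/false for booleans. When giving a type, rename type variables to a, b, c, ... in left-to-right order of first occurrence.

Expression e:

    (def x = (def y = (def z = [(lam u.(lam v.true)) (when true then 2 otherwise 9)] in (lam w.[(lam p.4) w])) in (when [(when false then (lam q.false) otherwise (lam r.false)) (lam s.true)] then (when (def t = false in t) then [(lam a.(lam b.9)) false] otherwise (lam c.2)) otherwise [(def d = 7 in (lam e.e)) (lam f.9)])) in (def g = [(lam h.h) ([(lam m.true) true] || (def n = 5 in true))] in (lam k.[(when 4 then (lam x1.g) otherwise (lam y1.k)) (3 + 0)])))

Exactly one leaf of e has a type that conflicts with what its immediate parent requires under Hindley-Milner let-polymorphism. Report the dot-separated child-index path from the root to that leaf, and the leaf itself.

Working:
\v._ : b -> Bool
\u._ : a -> b -> Bool
  unify Bool ~ Bool
  unify Int ~ Int
  unify a -> b -> Bool ~ Int -> c
  unify a ~ Int
  unify b -> Bool ~ c
_ _ : b -> Bool
let z : forall. b -> Bool
\p._ : e -> Int
w : d
  unify e -> Int ~ d -> f
  unify e ~ d
  unify Int ~ f
_ _ : Int
\w._ : d -> Int
let y : forall. d -> Int
  unify Bool ~ Bool
\q._ : g -> Bool
\r._ : h -> Bool
  unify g -> Bool ~ h -> Bool
  unify g ~ h
  unify Bool ~ Bool
\s._ : i -> Bool
  unify h -> Bool ~ (i -> Bool) -> j
  unify h ~ i -> Bool
  unify Bool ~ j
_ _ : Bool
  unify Bool ~ Bool
let t : Bool
t : Bool
  unify Bool ~ Bool
\b._ : l -> Int
\a._ : k -> l -> Int
  unify k -> l -> Int ~ Bool -> m
  unify k ~ Bool
  unify l -> Int ~ m
_ _ : l -> Int
\c._ : n -> Int
  unify l -> Int ~ n -> Int
  unify l ~ n
  unify Int ~ Int
let d : Int
e : o
\e._ : o -> o
\f._ : p -> Int
  unify o -> o ~ (p -> Int) -> q
  unify o ~ p -> Int
  unify p -> Int ~ q
_ _ : p -> Int
  unify n -> Int ~ p -> Int
  unify n ~ p
  unify Int ~ Int
let x : forall. p -> Int
h : r
\h._ : r -> r
\m._ : s -> Bool
  unify s -> Bool ~ Bool -> t
  unify s ~ Bool
  unify Bool ~ t
_ _ : Bool
  unify Bool ~ Bool
let n : Int
  unify Bool ~ Bool
  unify r -> r ~ Bool -> u
  unify r ~ Bool
  unify Bool ~ u
_ _ : Bool
let g : Bool
  unify Int ~ Bool
  FAIL: mismatch Int ~ Bool

Answer: 1.1.0.0.0 : 4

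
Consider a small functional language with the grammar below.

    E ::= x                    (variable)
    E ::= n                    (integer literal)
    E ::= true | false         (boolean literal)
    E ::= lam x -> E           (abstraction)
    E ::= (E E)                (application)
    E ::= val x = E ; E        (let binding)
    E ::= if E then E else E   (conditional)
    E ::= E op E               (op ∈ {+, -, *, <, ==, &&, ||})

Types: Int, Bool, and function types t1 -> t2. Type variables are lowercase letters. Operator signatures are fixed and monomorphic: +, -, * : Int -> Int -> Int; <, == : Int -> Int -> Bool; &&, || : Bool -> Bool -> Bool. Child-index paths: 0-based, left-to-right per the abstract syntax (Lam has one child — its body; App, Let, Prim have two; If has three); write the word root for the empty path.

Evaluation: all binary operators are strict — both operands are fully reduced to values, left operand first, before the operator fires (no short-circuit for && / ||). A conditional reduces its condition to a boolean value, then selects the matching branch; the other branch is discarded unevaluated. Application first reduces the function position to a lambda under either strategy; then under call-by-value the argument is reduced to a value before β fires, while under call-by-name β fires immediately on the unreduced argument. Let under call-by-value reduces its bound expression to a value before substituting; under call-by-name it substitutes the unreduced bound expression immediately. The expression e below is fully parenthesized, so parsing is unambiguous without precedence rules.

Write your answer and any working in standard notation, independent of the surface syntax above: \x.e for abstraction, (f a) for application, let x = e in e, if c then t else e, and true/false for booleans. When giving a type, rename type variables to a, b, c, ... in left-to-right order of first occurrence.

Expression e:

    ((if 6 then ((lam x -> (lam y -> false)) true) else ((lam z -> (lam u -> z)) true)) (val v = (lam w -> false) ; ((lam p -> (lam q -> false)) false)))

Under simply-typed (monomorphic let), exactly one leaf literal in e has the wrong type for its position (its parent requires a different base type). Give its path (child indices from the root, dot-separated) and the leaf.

Trace:
  unify Int ~ Bool
  FAIL: mismatch Int ~ Bool

Answer: 0.0 : 6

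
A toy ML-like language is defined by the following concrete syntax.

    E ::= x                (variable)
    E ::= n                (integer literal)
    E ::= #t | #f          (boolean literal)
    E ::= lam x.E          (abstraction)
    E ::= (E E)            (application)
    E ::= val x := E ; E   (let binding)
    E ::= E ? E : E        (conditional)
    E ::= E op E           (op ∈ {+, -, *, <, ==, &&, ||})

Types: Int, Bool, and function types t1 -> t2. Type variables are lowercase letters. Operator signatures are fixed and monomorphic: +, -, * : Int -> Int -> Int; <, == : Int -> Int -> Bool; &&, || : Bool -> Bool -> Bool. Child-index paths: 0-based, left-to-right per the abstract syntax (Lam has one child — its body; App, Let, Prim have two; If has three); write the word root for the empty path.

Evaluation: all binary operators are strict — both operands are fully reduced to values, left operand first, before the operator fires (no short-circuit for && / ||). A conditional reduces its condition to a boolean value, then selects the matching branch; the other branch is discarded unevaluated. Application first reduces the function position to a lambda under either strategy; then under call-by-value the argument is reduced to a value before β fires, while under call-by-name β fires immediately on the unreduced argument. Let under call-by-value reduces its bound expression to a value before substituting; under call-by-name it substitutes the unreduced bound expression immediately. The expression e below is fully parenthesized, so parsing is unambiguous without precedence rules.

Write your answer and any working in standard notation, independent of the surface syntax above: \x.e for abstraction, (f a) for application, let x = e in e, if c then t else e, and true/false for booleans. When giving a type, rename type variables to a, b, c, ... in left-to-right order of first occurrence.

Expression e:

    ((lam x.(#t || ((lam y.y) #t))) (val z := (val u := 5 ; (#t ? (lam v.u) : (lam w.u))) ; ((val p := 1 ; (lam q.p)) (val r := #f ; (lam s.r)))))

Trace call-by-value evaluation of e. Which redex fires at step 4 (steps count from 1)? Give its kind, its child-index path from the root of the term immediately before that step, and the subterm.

Answer: let at 1.0 : (let p = 1 in (\q.p))

Derivation:
step 0: ((\x.(true || ((\y.y) true))) (let z = (let u = 5 in (if true then (\v.u) else (\w.u))) in ((let p = 1 in (\q.p)) (let r = false in (\s.r)))))
step 1: [let@1.0] ((\x.(true || ((\y.y) true))) (let z = (if true then (\v.5) else (\w.5)) in ((let p = 1 in (\q.p)) (let r = false in (\s.r)))))
step 2: [if@1.0] ((\x.(true || ((\y.y) true))) (let z = (\v.5) in ((let p = 1 in (\q.p)) (let r = false in (\s.r)))))
step 3: [let@1] ((\x.(true || ((\y.y) true))) ((let p = 1 in (\q.p)) (let r = false in (\s.r))))
step 4: [let@1.0] ((\x.(true || ((\y.y) true))) ((\q.1) (let r = false in (\s.r))))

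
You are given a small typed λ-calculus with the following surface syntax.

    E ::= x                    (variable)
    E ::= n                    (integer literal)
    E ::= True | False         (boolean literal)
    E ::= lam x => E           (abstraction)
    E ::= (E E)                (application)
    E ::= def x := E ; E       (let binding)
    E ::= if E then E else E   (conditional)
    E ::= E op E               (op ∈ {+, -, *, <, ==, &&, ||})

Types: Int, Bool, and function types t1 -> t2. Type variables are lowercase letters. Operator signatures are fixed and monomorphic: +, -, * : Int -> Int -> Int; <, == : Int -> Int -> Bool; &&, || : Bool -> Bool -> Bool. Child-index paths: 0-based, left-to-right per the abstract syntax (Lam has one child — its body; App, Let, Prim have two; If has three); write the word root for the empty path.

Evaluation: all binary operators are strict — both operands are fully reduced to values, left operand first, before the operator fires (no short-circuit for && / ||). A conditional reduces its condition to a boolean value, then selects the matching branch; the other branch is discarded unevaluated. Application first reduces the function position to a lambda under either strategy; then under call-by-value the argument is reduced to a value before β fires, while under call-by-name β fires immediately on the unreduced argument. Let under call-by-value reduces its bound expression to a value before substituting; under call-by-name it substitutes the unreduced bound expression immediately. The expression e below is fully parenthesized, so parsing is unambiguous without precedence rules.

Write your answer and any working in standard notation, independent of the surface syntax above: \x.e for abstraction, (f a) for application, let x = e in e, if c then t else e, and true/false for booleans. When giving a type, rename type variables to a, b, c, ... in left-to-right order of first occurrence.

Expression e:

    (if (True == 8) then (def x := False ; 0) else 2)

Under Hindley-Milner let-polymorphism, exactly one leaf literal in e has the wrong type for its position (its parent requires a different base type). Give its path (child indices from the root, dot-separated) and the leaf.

Working:
  unify Bool ~ Int
  FAIL: mismatch Bool ~ Int

Answer: 0.0 : true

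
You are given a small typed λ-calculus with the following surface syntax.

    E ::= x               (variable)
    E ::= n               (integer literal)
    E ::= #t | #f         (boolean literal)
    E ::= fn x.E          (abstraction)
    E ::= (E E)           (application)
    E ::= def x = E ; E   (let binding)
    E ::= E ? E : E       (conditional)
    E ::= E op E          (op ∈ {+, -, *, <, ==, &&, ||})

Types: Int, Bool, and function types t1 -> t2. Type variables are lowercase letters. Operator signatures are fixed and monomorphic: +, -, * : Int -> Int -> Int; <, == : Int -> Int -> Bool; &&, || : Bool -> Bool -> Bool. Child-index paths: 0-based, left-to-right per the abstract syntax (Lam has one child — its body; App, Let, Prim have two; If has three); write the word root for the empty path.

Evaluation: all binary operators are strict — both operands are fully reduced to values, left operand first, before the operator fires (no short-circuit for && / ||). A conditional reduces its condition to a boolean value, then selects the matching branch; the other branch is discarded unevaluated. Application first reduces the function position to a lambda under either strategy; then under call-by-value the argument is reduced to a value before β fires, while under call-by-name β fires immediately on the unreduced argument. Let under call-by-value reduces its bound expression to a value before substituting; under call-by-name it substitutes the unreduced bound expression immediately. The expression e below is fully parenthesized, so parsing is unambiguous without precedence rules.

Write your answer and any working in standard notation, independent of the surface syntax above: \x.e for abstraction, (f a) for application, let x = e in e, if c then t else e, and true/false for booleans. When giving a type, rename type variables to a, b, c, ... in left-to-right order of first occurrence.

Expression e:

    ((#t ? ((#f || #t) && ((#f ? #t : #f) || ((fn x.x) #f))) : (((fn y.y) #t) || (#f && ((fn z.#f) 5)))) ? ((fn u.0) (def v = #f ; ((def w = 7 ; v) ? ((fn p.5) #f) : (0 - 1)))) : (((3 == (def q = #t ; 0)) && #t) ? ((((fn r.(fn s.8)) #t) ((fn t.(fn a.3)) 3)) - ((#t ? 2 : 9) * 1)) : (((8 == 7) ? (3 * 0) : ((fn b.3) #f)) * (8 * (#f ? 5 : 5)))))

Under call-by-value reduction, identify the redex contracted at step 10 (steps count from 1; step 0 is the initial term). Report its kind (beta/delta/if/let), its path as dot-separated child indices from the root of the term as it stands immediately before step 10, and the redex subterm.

Derivation:
step 0: (if (if true then ((false || true) && ((if false then true else false) || ((\x.x) false))) else (((\y.y) true) || (false && ((\z.false) 5)))) then ((\u.0) (let v = false in (if (let w = 7 in v) then ((\p.5) false) else (0 - 1)))) else (if ((3 == (let q = true in 0)) && true) then ((((\r.(\s.8)) true) ((\t.(\a.3)) 3)) - ((if true then 2 else 9) * 1)) else ((if (8 == 7) then (3 * 0) else ((\b.3) false)) * (8 * (if false then 5 else 5)))))
step 1: [if@0] (if ((false || true) && ((if false then true else false) || ((\x.x) false))) then ((\u.0) (let v = false in (if (let w = 7 in v) then ((\p.5) false) else (0 - 1)))) else (if ((3 == (let q = true in 0)) && true) then ((((\r.(\s.8)) true) ((\t.(\a.3)) 3)) - ((if true then 2 else 9) * 1)) else ((if (8 == 7) then (3 * 0) else ((\b.3) false)) * (8 * (if false then 5 else 5)))))
step 2: [delta@0.0] (if (true && ((if false then true else false) || ((\x.x) false))) then ((\u.0) (let v = false in (if (let w = 7 in v) then ((\p.5) false) else (0 - 1)))) else (if ((3 == (let q = true in 0)) && true) then ((((\r.(\s.8)) true) ((\t.(\a.3)) 3)) - ((if true then 2 else 9) * 1)) else ((if (8 == 7) then (3 * 0) else ((\b.3) false)) * (8 * (if false then 5 else 5)))))
step 3: [if@0.1.0] (if (true && (false || ((\x.x) false))) then ((\u.0) (let v = false in (if (let w = 7 in v) then ((\p.5) false) else (0 - 1)))) else (if ((3 == (let q = true in 0)) && true) then ((((\r.(\s.8)) true) ((\t.(\a.3)) 3)) - ((if true then 2 else 9) * 1)) else ((if (8 == 7) then (3 * 0) else ((\b.3) false)) * (8 * (if false then 5 else 5)))))
step 4: [beta@0.1.1] (if (true && (false || false)) then ((\u.0) (let v = false in (if (let w = 7 in v) then ((\p.5) false) else (0 - 1)))) else (if ((3 == (let q = true in 0)) && true) then ((((\r.(\s.8)) true) ((\t.(\a.3)) 3)) - ((if true then 2 else 9) * 1)) else ((if (8 == 7) then (3 * 0) else ((\b.3) false)) * (8 * (if false then 5 else 5)))))
step 5: [delta@0.1] (if (true && false) then ((\u.0) (let v = false in (if (let w = 7 in v) then ((\p.5) false) else (0 - 1)))) else (if ((3 == (let q = true in 0)) && true) then ((((\r.(\s.8)) true) ((\t.(\a.3)) 3)) - ((if true then 2 else 9) * 1)) else ((if (8 == 7) then (3 * 0) else ((\b.3) false)) * (8 * (if false then 5 else 5)))))
step 6: [delta@0] (if false then ((\u.0) (let v = false in (if (let w = 7 in v) then ((\p.5) false) else (0 - 1)))) else (if ((3 == (let q = true in 0)) && true) then ((((\r.(\s.8)) true) ((\t.(\a.3)) 3)) - ((if true then 2 else 9) * 1)) else ((if (8 == 7) then (3 * 0) else ((\b.3) false)) * (8 * (if false then 5 else 5)))))
step 7: [if@root] (if ((3 == (let q = true in 0)) && true) then ((((\r.(\s.8)) true) ((\t.(\a.3)) 3)) - ((if true then 2 else 9) * 1)) else ((if (8 == 7) then (3 * 0) else ((\b.3) false)) * (8 * (if false then 5 else 5))))
step 8: [let@0.0.1] (if ((3 == 0) && true) then ((((\r.(\s.8)) true) ((\t.(\a.3)) 3)) - ((if true then 2 else 9) * 1)) else ((if (8 == 7) then (3 * 0) else ((\b.3) false)) * (8 * (if false then 5 else 5))))
step 9: [delta@0.0] (if (false && true) then ((((\r.(\s.8)) true) ((\t.(\a.3)) 3)) - ((if true then 2 else 9) * 1)) else ((if (8 == 7) then (3 * 0) else ((\b.3) false)) * (8 * (if false then 5 else 5))))
step 10: [delta@0] (if false then ((((\r.(\s.8)) true) ((\t.(\a.3)) 3)) - ((if true then 2 else 9) * 1)) else ((if (8 == 7) then (3 * 0) else ((\b.3) false)) * (8 * (if false then 5 else 5))))

Answer: delta at 0 : (false && true)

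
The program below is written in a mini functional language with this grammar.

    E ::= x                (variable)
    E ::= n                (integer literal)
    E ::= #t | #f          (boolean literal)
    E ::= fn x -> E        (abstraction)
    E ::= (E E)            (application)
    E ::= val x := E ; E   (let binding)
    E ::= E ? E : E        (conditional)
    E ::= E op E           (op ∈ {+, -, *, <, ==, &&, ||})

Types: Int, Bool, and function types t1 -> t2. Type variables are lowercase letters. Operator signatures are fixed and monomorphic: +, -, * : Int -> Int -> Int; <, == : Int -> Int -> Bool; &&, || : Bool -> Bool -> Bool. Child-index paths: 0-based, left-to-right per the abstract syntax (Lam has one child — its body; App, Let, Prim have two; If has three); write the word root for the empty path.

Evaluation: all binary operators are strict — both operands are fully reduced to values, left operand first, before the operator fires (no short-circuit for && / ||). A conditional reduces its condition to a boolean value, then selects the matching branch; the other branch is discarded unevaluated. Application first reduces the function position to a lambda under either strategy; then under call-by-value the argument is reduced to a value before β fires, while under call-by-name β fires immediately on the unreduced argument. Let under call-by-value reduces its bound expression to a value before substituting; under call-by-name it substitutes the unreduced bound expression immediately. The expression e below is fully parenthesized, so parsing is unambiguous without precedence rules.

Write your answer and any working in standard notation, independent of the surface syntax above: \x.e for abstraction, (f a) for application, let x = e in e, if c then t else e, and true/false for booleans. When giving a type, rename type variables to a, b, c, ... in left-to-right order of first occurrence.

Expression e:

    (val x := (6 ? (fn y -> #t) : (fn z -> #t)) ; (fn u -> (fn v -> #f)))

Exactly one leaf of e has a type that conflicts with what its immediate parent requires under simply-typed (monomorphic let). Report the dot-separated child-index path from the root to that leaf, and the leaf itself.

Answer: 0.0 : 6

Trace:
  unify Int ~ Bool
  FAIL: mismatch Int ~ Bool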